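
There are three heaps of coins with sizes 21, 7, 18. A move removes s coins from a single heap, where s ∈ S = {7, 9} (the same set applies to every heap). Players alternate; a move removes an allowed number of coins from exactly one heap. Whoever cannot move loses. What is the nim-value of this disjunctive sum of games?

1

All heaps use S = {7, 9}:
n :  0  1  2  3  4  5  6  7  8  9 10 11 12 13 14 15 16 17 18 19 20 21
G :  0  0  0  0  0  0  0  1  1  1  1  1  1  1  2  2  0  0  0  0  0  0
Heap A: G(21) = 0.
Heap B: G(7) = 1.
Heap C: G(18) = 0.
Combined Grundy value = 0 ⊕ 1 ⊕ 0 = 1.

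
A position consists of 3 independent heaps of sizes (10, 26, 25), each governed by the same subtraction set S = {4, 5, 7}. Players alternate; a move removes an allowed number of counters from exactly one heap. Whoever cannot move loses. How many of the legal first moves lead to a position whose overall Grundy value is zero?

4

All heaps use S = {4, 5, 7}:
G(0) = 0
G(1) = mex{} = 0
G(2) = mex{} = 0
G(3) = mex{} = 0
G(4) = mex{0} = 1
G(5) = mex{0,0} = 1
G(6) = mex{0,0} = 1
G(7) = mex{0,0,0} = 1
G(8) = mex{1,0,0} = 2
G(9) = mex{1,1,0} = 2
G(10) = mex{1,1,0} = 2
G(11) = mex{1,1,1} = 0
G(12) = mex{2,1,1} = 0
G(13) = mex{2,2,1} = 0
G(14) = mex{2,2,1} = 0
G(15) = mex{0,2,2} = 1
G(16) = mex{0,0,2} = 1
G(17) = mex{0,0,2} = 1
G(18) = mex{0,0,0} = 1
G(19) = mex{1,0,0} = 2
G(20) = mex{1,1,0} = 2
G(21) = mex{1,1,0} = 2
G(22) = mex{1,1,1} = 0
G(23) = mex{2,1,1} = 0
G(24) = mex{2,2,1} = 0
G(25) = mex{2,2,1} = 0
G(26) = mex{0,2,2} = 1
Heap A: G(10) = 2.
Heap B: G(26) = 1.
Heap C: G(25) = 0.
Combined Grundy value = 2 ⊕ 1 ⊕ 0 = 3.
A winning move leaves total XOR = 0, i.e. changes one component's Grundy value g to g ⊕ X where X is the current total.
Heap A: need g' = 2⊕3 = 1. Options: 10−4→G=1, 10−5→G=1, 10−7→G=0. Hits: 2.
Heap B: need g' = 1⊕3 = 2. Options: 26−4→G=0, 26−5→G=2, 26−7→G=2. Hits: 2.
Heap C: need g' = 0⊕3 = 3. Options: 25−4→G=2, 25−5→G=2, 25−7→G=1. Hits: 0.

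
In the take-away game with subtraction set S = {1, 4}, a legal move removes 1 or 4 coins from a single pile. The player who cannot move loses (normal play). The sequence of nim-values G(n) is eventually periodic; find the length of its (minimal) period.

5

G(0) = 0
G(1) = mex{0} = 1
G(2) = mex{1} = 0
G(3) = mex{0} = 1
G(4) = mex{1,0} = 2
G(5) = mex{2,1} = 0
G(6) = mex{0,0} = 1
G(7) = mex{1,1} = 0
G(8) = mex{0,2} = 1
G(9) = mex{1,0} = 2
G(10) = mex{2,1} = 0
G(11) = mex{0,0} = 1
G(12) = mex{1,1} = 0
G(13) = mex{0,2} = 1
G(14) = mex{1,0} = 2
G(n+5) = G(n) holds for n = 0,…,3 (a full window of length max(S) = 4), so the sequence is purely periodic with period 5.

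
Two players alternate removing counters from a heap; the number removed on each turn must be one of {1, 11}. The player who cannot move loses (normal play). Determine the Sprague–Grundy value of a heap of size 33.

n :  0  1  2  3  4  5  6  7  8  9 10 11 12 13 14 15 16 17 18 19 20 21 22 23 24 25 26 27 28 29 30 31 32 33
G :  0  1  0  1  0  1  0  1  0  1  0  1  0  1  0  1  0  1  0  1  0  1  0  1  0  1  0  1  0  1  0  1  0  1

1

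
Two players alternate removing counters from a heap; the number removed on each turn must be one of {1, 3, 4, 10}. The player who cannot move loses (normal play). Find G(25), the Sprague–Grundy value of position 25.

G(0) = 0
G(1) = mex{0} = 1
G(2) = mex{1} = 0
G(3) = mex{0,0} = 1
G(4) = mex{1,1,0} = 2
G(5) = mex{2,0,1} = 3
G(6) = mex{3,1,0} = 2
G(7) = mex{2,2,1} = 0
G(8) = mex{0,3,2} = 1
G(9) = mex{1,2,3} = 0
G(10) = mex{0,0,2,0} = 1
G(11) = mex{1,1,0,1} = 2
G(12) = mex{2,0,1,0} = 3
G(13) = mex{3,1,0,1} = 2
G(14) = mex{2,2,1,2} = 0
G(15) = mex{0,3,2,3} = 1
G(16) = mex{1,2,3,2} = 0
G(17) = mex{0,0,2,0} = 1
G(18) = mex{1,1,0,1} = 2
G(19) = mex{2,0,1,0} = 3
G(20) = mex{3,1,0,1} = 2
G(21) = mex{2,2,1,2} = 0
G(22) = mex{0,3,2,3} = 1
G(23) = mex{1,2,3,2} = 0
G(24) = mex{0,0,2,0} = 1
G(25) = mex{1,1,0,1} = 2

2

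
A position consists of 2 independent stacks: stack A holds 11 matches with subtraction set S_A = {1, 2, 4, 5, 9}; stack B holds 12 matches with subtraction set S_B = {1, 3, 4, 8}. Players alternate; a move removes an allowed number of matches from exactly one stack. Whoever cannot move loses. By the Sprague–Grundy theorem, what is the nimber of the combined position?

Stack A, S = {1, 2, 4, 5, 9}:
n :  0  1  2  3  4  5  6  7  8  9 10 11
G :  0  1  2  0  1  2  0  1  2  3  4  5
G_A(11) = 5.
Stack B, S = {1, 3, 4, 8}:
G(0) = 0
G(1) = mex{0} = 1
G(2) = mex{1} = 0
G(3) = mex{0,0} = 1
G(4) = mex{1,1,0} = 2
G(5) = mex{2,0,1} = 3
G(6) = mex{3,1,0} = 2
G(7) = mex{2,2,1} = 0
G(8) = mex{0,3,2,0} = 1
G(9) = mex{1,2,3,1} = 0
G(10) = mex{0,0,2,0} = 1
G(11) = mex{1,1,0,1} = 2
G(12) = mex{2,0,1,2} = 3
G_B(12) = 3.
Combined Grundy value = 5 ⊕ 3 = 6.

6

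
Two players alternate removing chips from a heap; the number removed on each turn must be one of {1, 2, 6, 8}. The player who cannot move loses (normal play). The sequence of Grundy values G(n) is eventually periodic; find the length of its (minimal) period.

7

G(0) = 0
G(1) = mex{0} = 1
G(2) = mex{1,0} = 2
G(3) = mex{2,1} = 0
G(4) = mex{0,2} = 1
G(5) = mex{1,0} = 2
G(6) = mex{2,1,0} = 3
G(7) = mex{3,2,1} = 0
G(8) = mex{0,3,2,0} = 1
G(9) = mex{1,0,0,1} = 2
G(10) = mex{2,1,1,2} = 0
G(11) = mex{0,2,2,0} = 1
G(12) = mex{1,0,3,1} = 2
G(13) = mex{2,1,0,2} = 3
G(14) = mex{3,2,1,3} = 0
G(15) = mex{0,3,2,0} = 1
G(16) = mex{1,0,0,1} = 2
G(n+7) = G(n) holds for n = 0,…,7 (a full window of length max(S) = 8), so the sequence is purely periodic with period 7.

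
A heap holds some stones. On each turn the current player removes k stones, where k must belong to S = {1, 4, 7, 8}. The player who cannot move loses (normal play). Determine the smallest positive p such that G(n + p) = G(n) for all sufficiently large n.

25

n :  0  1  2  3  4  5  6  7  8  9 10 11 12 13 14 15 16 17 18 19 20 21 22 23 24 25 26 27 28 29 30 31 32 33 34 35 36 37 38 39 40 41 42 43 44 45 46 47 48 49 50 51
G :  0  1  0  1  2  0  1  2  3  2  3  0  1  3  0  1  0  1  2  3  2  4  3  2  3  0  1  0  1  2  0  1  2  3  2  3  0  1  3  0  1  0  1  2  3  2  4  3  2  3  0  1
G(n+25) = G(n) holds for n = 0,…,7 (a full window of length max(S) = 8), so the sequence is purely periodic with period 25.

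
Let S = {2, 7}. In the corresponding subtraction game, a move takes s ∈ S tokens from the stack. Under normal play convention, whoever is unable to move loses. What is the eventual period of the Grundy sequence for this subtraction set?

n :  0  1  2  3  4  5  6  7  8  9 10 11 12 13 14 15 16 17 18 19
G :  0  0  1  1  0  0  1  1  2  0  0  1  1  0  0  1  1  2  0  0
G(n+9) = G(n) holds for n = 0,…,6 (a full window of length max(S) = 7), so the sequence is purely periodic with period 9.

9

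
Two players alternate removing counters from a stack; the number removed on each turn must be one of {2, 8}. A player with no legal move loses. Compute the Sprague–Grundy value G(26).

G(0) = 0
G(1) = mex{} = 0
G(2) = mex{0} = 1
G(3) = mex{0} = 1
G(4) = mex{1} = 0
G(5) = mex{1} = 0
G(6) = mex{0} = 1
G(7) = mex{0} = 1
G(8) = mex{1,0} = 2
G(9) = mex{1,0} = 2
G(10) = mex{2,1} = 0
G(11) = mex{2,1} = 0
G(12) = mex{0,0} = 1
G(13) = mex{0,0} = 1
G(14) = mex{1,1} = 0
G(15) = mex{1,1} = 0
G(16) = mex{0,2} = 1
G(17) = mex{0,2} = 1
G(18) = mex{1,0} = 2
G(19) = mex{1,0} = 2
G(20) = mex{2,1} = 0
G(21) = mex{2,1} = 0
G(22) = mex{0,0} = 1
G(23) = mex{0,0} = 1
G(24) = mex{1,1} = 0
G(25) = mex{1,1} = 0
G(26) = mex{0,2} = 1

1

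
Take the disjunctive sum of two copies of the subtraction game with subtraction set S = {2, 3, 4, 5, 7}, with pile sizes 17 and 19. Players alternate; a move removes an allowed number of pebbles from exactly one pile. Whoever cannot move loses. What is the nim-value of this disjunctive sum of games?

4

All piles use S = {2, 3, 4, 5, 7}:
G(0) = 0
G(1) = mex{} = 0
G(2) = mex{0} = 1
G(3) = mex{0,0} = 1
G(4) = mex{1,0,0} = 2
G(5) = mex{1,1,0,0} = 2
G(6) = mex{2,1,1,0} = 3
G(7) = mex{2,2,1,1,0} = 3
G(8) = mex{3,2,2,1,0} = 4
G(9) = mex{3,3,2,2,1} = 0
G(10) = mex{4,3,3,2,1} = 0
G(11) = mex{0,4,3,3,2} = 1
G(12) = mex{0,0,4,3,2} = 1
G(13) = mex{1,0,0,4,3} = 2
G(14) = mex{1,1,0,0,3} = 2
G(15) = mex{2,1,1,0,4} = 3
G(16) = mex{2,2,1,1,0} = 3
G(17) = mex{3,2,2,1,0} = 4
G(18) = mex{3,3,2,2,1} = 0
G(19) = mex{4,3,3,2,1} = 0
Pile A: G(17) = 4.
Pile B: G(19) = 0.
Combined Grundy value = 4 ⊕ 0 = 4.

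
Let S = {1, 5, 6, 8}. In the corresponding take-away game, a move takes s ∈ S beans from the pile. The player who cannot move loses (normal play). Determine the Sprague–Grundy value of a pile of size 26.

0

G(0) = 0
G(1) = mex{0} = 1
G(2) = mex{1} = 0
G(3) = mex{0} = 1
G(4) = mex{1} = 0
G(5) = mex{0,0} = 1
G(6) = mex{1,1,0} = 2
G(7) = mex{2,0,1} = 3
G(8) = mex{3,1,0,0} = 2
G(9) = mex{2,0,1,1} = 3
G(10) = mex{3,1,0,0} = 2
G(11) = mex{2,2,1,1} = 0
G(12) = mex{0,3,2,0} = 1
G(13) = mex{1,2,3,1} = 0
G(14) = mex{0,3,2,2} = 1
G(15) = mex{1,2,3,3} = 0
G(16) = mex{0,0,2,2} = 1
G(17) = mex{1,1,0,3} = 2
G(18) = mex{2,0,1,2} = 3
G(19) = mex{3,1,0,0} = 2
G(20) = mex{2,0,1,1} = 3
G(21) = mex{3,1,0,0} = 2
G(22) = mex{2,2,1,1} = 0
G(23) = mex{0,3,2,0} = 1
G(24) = mex{1,2,3,1} = 0
G(25) = mex{0,3,2,2} = 1
G(26) = mex{1,2,3,3} = 0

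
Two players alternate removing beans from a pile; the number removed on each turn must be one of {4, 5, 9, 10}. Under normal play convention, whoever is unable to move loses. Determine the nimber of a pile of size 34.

G(0) = 0
G(1) = mex{} = 0
G(2) = mex{} = 0
G(3) = mex{} = 0
G(4) = mex{0} = 1
G(5) = mex{0,0} = 1
G(6) = mex{0,0} = 1
G(7) = mex{0,0} = 1
G(8) = mex{1,0} = 2
G(9) = mex{1,1,0} = 2
G(10) = mex{1,1,0,0} = 2
G(11) = mex{1,1,0,0} = 2
G(12) = mex{2,1,0,0} = 3
G(13) = mex{2,2,1,0} = 3
G(14) = mex{2,2,1,1} = 0
G(15) = mex{2,2,1,1} = 0
G(16) = mex{3,2,1,1} = 0
G(17) = mex{3,3,2,1} = 0
G(18) = mex{0,3,2,2} = 1
G(19) = mex{0,0,2,2} = 1
G(20) = mex{0,0,2,2} = 1
G(21) = mex{0,0,3,2} = 1
G(22) = mex{1,0,3,3} = 2
G(23) = mex{1,1,0,3} = 2
G(24) = mex{1,1,0,0} = 2
G(25) = mex{1,1,0,0} = 2
G(26) = mex{2,1,0,0} = 3
G(27) = mex{2,2,1,0} = 3
G(28) = mex{2,2,1,1} = 0
G(29) = mex{2,2,1,1} = 0
G(30) = mex{3,2,1,1} = 0
G(31) = mex{3,3,2,1} = 0
G(32) = mex{0,3,2,2} = 1
G(33) = mex{0,0,2,2} = 1
G(34) = mex{0,0,2,2} = 1

1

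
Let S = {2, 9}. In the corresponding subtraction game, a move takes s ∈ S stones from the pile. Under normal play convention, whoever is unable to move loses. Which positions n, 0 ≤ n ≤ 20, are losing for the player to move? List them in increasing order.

n :  0  1  2  3  4  5  6  7  8  9 10 11 12 13 14 15 16 17 18 19 20
G :  0  0  1  1  0  0  1  1  0  2  1  0  0  1  1  0  0  1  1  0  2
P-positions are exactly the n with G(n) = 0.

0, 1, 4, 5, 8, 11, 12, 15, 16, 19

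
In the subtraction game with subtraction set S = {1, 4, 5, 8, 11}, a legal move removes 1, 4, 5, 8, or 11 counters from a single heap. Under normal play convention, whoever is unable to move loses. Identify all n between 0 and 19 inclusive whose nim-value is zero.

0, 2, 9, 12, 15, 18

G(0) = 0
G(1) = mex{0} = 1
G(2) = mex{1} = 0
G(3) = mex{0} = 1
G(4) = mex{1,0} = 2
G(5) = mex{2,1,0} = 3
G(6) = mex{3,0,1} = 2
G(7) = mex{2,1,0} = 3
G(8) = mex{3,2,1,0} = 4
G(9) = mex{4,3,2,1} = 0
G(10) = mex{0,2,3,0} = 1
G(11) = mex{1,3,2,1,0} = 4
G(12) = mex{4,4,3,2,1} = 0
G(13) = mex{0,0,4,3,0} = 1
G(14) = mex{1,1,0,2,1} = 3
G(15) = mex{3,4,1,3,2} = 0
G(16) = mex{0,0,4,4,3} = 1
G(17) = mex{1,1,0,0,2} = 3
G(18) = mex{3,3,1,1,3} = 0
G(19) = mex{0,0,3,4,4} = 1
P-positions are exactly the n with G(n) = 0.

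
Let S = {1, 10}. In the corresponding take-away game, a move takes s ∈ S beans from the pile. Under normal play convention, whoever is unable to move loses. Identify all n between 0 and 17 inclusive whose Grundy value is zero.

0, 2, 4, 6, 8, 11, 13, 15, 17

G(0) = 0
G(1) = mex{0} = 1
G(2) = mex{1} = 0
G(3) = mex{0} = 1
G(4) = mex{1} = 0
G(5) = mex{0} = 1
G(6) = mex{1} = 0
G(7) = mex{0} = 1
G(8) = mex{1} = 0
G(9) = mex{0} = 1
G(10) = mex{1,0} = 2
G(11) = mex{2,1} = 0
G(12) = mex{0,0} = 1
G(13) = mex{1,1} = 0
G(14) = mex{0,0} = 1
G(15) = mex{1,1} = 0
G(16) = mex{0,0} = 1
G(17) = mex{1,1} = 0
P-positions are exactly the n with G(n) = 0.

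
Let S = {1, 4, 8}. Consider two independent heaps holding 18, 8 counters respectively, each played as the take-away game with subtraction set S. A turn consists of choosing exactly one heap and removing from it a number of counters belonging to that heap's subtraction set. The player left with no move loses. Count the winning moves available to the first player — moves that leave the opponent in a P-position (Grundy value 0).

0

All heaps use S = {1, 4, 8}:
n :  0  1  2  3  4  5  6  7  8  9 10 11 12 13 14 15 16 17 18
G :  0  1  0  1  2  0  1  0  1  2  3  2  0  1  0  1  2  0  1
Heap A: G(18) = 1.
Heap B: G(8) = 1.
Combined Grundy value = 1 ⊕ 1 = 0.
A winning move leaves total XOR = 0, i.e. changes one component's Grundy value g to g ⊕ X where X is the current total.
Heap A: target g' = 1⊕0 = 1, but every legal move changes the Grundy value (mex property), so 0 moves.
Heap B: target g' = 1⊕0 = 1, but every legal move changes the Grundy value (mex property), so 0 moves.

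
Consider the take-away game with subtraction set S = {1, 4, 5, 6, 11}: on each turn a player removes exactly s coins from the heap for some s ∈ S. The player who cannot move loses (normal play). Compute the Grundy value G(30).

G(0) = 0
G(1) = mex{0} = 1
G(2) = mex{1} = 0
G(3) = mex{0} = 1
G(4) = mex{1,0} = 2
G(5) = mex{2,1,0} = 3
G(6) = mex{3,0,1,0} = 2
G(7) = mex{2,1,0,1} = 3
G(8) = mex{3,2,1,0} = 4
G(9) = mex{4,3,2,1} = 0
G(10) = mex{0,2,3,2} = 1
G(11) = mex{1,3,2,3,0} = 4
G(12) = mex{4,4,3,2,1} = 0
G(13) = mex{0,0,4,3,0} = 1
G(14) = mex{1,1,0,4,1} = 2
G(15) = mex{2,4,1,0,2} = 3
G(16) = mex{3,0,4,1,3} = 2
G(17) = mex{2,1,0,4,2} = 3
G(18) = mex{3,2,1,0,3} = 4
G(19) = mex{4,3,2,1,4} = 0
G(20) = mex{0,2,3,2,0} = 1
G(21) = mex{1,3,2,3,1} = 0
G(22) = mex{0,4,3,2,4} = 1
G(23) = mex{1,0,4,3,0} = 2
G(24) = mex{2,1,0,4,1} = 3
G(25) = mex{3,0,1,0,2} = 4
G(26) = mex{4,1,0,1,3} = 2
G(27) = mex{2,2,1,0,2} = 3
G(28) = mex{3,3,2,1,3} = 0
G(29) = mex{0,4,3,2,4} = 1
G(30) = mex{1,2,4,3,0} = 5

5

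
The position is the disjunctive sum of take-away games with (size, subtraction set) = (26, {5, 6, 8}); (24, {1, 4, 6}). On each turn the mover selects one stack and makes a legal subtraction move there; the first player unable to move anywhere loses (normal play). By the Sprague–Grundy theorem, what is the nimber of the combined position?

Stack A, S = {5, 6, 8}:
G(0) = 0
G(1) = mex{} = 0
G(2) = mex{} = 0
G(3) = mex{} = 0
G(4) = mex{} = 0
G(5) = mex{0} = 1
G(6) = mex{0,0} = 1
G(7) = mex{0,0} = 1
G(8) = mex{0,0,0} = 1
G(9) = mex{0,0,0} = 1
G(10) = mex{1,0,0} = 2
G(11) = mex{1,1,0} = 2
G(12) = mex{1,1,0} = 2
G(13) = mex{1,1,1} = 0
G(14) = mex{1,1,1} = 0
G(15) = mex{2,1,1} = 0
G(16) = mex{2,2,1} = 0
G(17) = mex{2,2,1} = 0
G(18) = mex{0,2,2} = 1
G(19) = mex{0,0,2} = 1
G(20) = mex{0,0,2} = 1
G(21) = mex{0,0,0} = 1
G(22) = mex{0,0,0} = 1
G(23) = mex{1,0,0} = 2
G(24) = mex{1,1,0} = 2
G(25) = mex{1,1,0} = 2
G(26) = mex{1,1,1} = 0
G_A(26) = 0.
Stack B, S = {1, 4, 6}:
G(0) = 0
G(1) = mex{0} = 1
G(2) = mex{1} = 0
G(3) = mex{0} = 1
G(4) = mex{1,0} = 2
G(5) = mex{2,1} = 0
G(6) = mex{0,0,0} = 1
G(7) = mex{1,1,1} = 0
G(8) = mex{0,2,0} = 1
G(9) = mex{1,0,1} = 2
G(10) = mex{2,1,2} = 0
G(11) = mex{0,0,0} = 1
G(12) = mex{1,1,1} = 0
G(13) = mex{0,2,0} = 1
G(14) = mex{1,0,1} = 2
G(15) = mex{2,1,2} = 0
G(16) = mex{0,0,0} = 1
G(17) = mex{1,1,1} = 0
G(18) = mex{0,2,0} = 1
G(19) = mex{1,0,1} = 2
G(20) = mex{2,1,2} = 0
G(21) = mex{0,0,0} = 1
G(22) = mex{1,1,1} = 0
G(23) = mex{0,2,0} = 1
G(24) = mex{1,0,1} = 2
G_B(24) = 2.
Combined Grundy value = 0 ⊕ 2 = 2.

2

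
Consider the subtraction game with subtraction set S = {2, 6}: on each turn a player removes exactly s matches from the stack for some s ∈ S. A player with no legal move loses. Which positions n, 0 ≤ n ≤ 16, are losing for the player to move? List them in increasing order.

n :  0  1  2  3  4  5  6  7  8  9 10 11 12 13 14 15 16
G :  0  0  1  1  0  0  1  1  0  0  1  1  0  0  1  1  0
P-positions are exactly the n with G(n) = 0.

0, 1, 4, 5, 8, 9, 12, 13, 16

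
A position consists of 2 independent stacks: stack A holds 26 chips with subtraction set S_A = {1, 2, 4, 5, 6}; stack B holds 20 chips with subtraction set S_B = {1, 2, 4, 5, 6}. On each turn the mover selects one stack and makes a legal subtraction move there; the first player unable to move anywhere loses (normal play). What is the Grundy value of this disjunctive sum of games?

Stack A, S = {1, 2, 4, 5, 6}:
n :  0  1  2  3  4  5  6  7  8  9 10 11 12 13 14 15 16 17 18 19 20 21 22 23 24 25 26
G :  0  1  2  0  1  2  3  4  5  3  0  1  2  0  1  2  3  4  5  3  0  1  2  0  1  2  3
G_A(26) = 3.
Stack B, S = {1, 2, 4, 5, 6}:
G(0) = 0
G(1) = mex{0} = 1
G(2) = mex{1,0} = 2
G(3) = mex{2,1} = 0
G(4) = mex{0,2,0} = 1
G(5) = mex{1,0,1,0} = 2
G(6) = mex{2,1,2,1,0} = 3
G(7) = mex{3,2,0,2,1} = 4
G(8) = mex{4,3,1,0,2} = 5
G(9) = mex{5,4,2,1,0} = 3
G(10) = mex{3,5,3,2,1} = 0
G(11) = mex{0,3,4,3,2} = 1
G(12) = mex{1,0,5,4,3} = 2
G(13) = mex{2,1,3,5,4} = 0
G(14) = mex{0,2,0,3,5} = 1
G(15) = mex{1,0,1,0,3} = 2
G(16) = mex{2,1,2,1,0} = 3
G(17) = mex{3,2,0,2,1} = 4
G(18) = mex{4,3,1,0,2} = 5
G(19) = mex{5,4,2,1,0} = 3
G(20) = mex{3,5,3,2,1} = 0
G_B(20) = 0.
Combined Grundy value = 3 ⊕ 0 = 3.

3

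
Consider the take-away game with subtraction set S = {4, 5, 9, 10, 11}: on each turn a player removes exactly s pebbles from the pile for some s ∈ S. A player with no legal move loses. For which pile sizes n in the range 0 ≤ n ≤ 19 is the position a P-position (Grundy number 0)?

G(0) = 0
G(1) = mex{} = 0
G(2) = mex{} = 0
G(3) = mex{} = 0
G(4) = mex{0} = 1
G(5) = mex{0,0} = 1
G(6) = mex{0,0} = 1
G(7) = mex{0,0} = 1
G(8) = mex{1,0} = 2
G(9) = mex{1,1,0} = 2
G(10) = mex{1,1,0,0} = 2
G(11) = mex{1,1,0,0,0} = 2
G(12) = mex{2,1,0,0,0} = 3
G(13) = mex{2,2,1,0,0} = 3
G(14) = mex{2,2,1,1,0} = 3
G(15) = mex{2,2,1,1,1} = 0
G(16) = mex{3,2,1,1,1} = 0
G(17) = mex{3,3,2,1,1} = 0
G(18) = mex{3,3,2,2,1} = 0
G(19) = mex{0,3,2,2,2} = 1
P-positions are exactly the n with G(n) = 0.

0, 1, 2, 3, 15, 16, 17, 18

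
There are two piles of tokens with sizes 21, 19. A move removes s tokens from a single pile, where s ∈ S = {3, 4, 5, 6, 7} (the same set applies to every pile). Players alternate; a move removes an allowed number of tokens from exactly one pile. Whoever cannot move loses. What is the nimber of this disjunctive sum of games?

All piles use S = {3, 4, 5, 6, 7}:
n :  0  1  2  3  4  5  6  7  8  9 10 11 12 13 14 15 16 17 18 19 20 21
G :  0  0  0  1  1  1  2  2  2  3  0  0  0  1  1  1  2  2  2  3  0  0
Pile A: G(21) = 0.
Pile B: G(19) = 3.
Combined Grundy value = 0 ⊕ 3 = 3.

3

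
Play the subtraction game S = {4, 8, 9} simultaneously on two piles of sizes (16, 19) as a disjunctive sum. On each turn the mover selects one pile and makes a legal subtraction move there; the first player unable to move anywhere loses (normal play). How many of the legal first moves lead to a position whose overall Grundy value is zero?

2

All piles use S = {4, 8, 9}:
n :  0  1  2  3  4  5  6  7  8  9 10 11 12 13 14 15 16 17 18 19
G :  0  0  0  0  1  1  1  1  2  2  2  2  3  0  0  0  0  1  1  1
Pile A: G(16) = 0.
Pile B: G(19) = 1.
Combined Grundy value = 0 ⊕ 1 = 1.
A winning move leaves total XOR = 0, i.e. changes one component's Grundy value g to g ⊕ X where X is the current total.
Pile A: need g' = 0⊕1 = 1. Options: 16−4→G=3, 16−8→G=2, 16−9→G=1. Hits: 1.
Pile B: need g' = 1⊕1 = 0. Options: 19−4→G=0, 19−8→G=2, 19−9→G=2. Hits: 1.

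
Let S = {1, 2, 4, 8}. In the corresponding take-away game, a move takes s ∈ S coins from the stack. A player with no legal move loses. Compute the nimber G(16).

n :  0  1  2  3  4  5  6  7  8  9 10 11 12 13 14 15 16
G :  0  1  2  0  1  2  0  1  2  0  1  2  0  1  2  0  1

1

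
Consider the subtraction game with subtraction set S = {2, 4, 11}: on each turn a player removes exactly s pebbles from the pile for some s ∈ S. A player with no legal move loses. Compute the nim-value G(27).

0

G(0) = 0
G(1) = mex{} = 0
G(2) = mex{0} = 1
G(3) = mex{0} = 1
G(4) = mex{1,0} = 2
G(5) = mex{1,0} = 2
G(6) = mex{2,1} = 0
G(7) = mex{2,1} = 0
G(8) = mex{0,2} = 1
G(9) = mex{0,2} = 1
G(10) = mex{1,0} = 2
G(11) = mex{1,0,0} = 2
G(12) = mex{2,1,0} = 3
G(13) = mex{2,1,1} = 0
G(14) = mex{3,2,1} = 0
G(15) = mex{0,2,2} = 1
G(16) = mex{0,3,2} = 1
G(17) = mex{1,0,0} = 2
G(18) = mex{1,0,0} = 2
G(19) = mex{2,1,1} = 0
G(20) = mex{2,1,1} = 0
G(21) = mex{0,2,2} = 1
G(22) = mex{0,2,2} = 1
G(23) = mex{1,0,3} = 2
G(24) = mex{1,0,0} = 2
G(25) = mex{2,1,0} = 3
G(26) = mex{2,1,1} = 0
G(27) = mex{3,2,1} = 0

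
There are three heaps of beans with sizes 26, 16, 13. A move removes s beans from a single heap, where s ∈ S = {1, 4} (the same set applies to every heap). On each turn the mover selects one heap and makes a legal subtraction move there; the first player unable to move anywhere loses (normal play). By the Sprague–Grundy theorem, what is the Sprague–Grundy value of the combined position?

All heaps use S = {1, 4}:
G(0) = 0
G(1) = mex{0} = 1
G(2) = mex{1} = 0
G(3) = mex{0} = 1
G(4) = mex{1,0} = 2
G(5) = mex{2,1} = 0
G(6) = mex{0,0} = 1
G(7) = mex{1,1} = 0
G(8) = mex{0,2} = 1
G(9) = mex{1,0} = 2
G(10) = mex{2,1} = 0
G(11) = mex{0,0} = 1
G(12) = mex{1,1} = 0
G(13) = mex{0,2} = 1
G(14) = mex{1,0} = 2
G(15) = mex{2,1} = 0
G(16) = mex{0,0} = 1
G(17) = mex{1,1} = 0
G(18) = mex{0,2} = 1
G(19) = mex{1,0} = 2
G(20) = mex{2,1} = 0
G(21) = mex{0,0} = 1
G(22) = mex{1,1} = 0
G(23) = mex{0,2} = 1
G(24) = mex{1,0} = 2
G(25) = mex{2,1} = 0
G(26) = mex{0,0} = 1
Heap A: G(26) = 1.
Heap B: G(16) = 1.
Heap C: G(13) = 1.
Combined Grundy value = 1 ⊕ 1 ⊕ 1 = 1.

1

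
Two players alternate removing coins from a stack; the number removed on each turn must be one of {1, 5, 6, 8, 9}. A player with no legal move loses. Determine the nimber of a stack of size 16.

0

n :  0  1  2  3  4  5  6  7  8  9 10 11 12 13 14 15 16
G :  0  1  0  1  0  1  2  3  2  3  2  3  4  5  0  1  0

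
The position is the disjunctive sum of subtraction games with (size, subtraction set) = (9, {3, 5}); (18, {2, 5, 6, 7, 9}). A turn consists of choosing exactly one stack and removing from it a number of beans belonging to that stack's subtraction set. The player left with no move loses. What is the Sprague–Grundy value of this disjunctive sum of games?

Stack A, S = {3, 5}:
n : 0 1 2 3 4 5 6 7 8 9
G : 0 0 0 1 1 1 2 2 0 0
G_A(9) = 0.
Stack B, S = {2, 5, 6, 7, 9}:
G(0) = 0
G(1) = mex{} = 0
G(2) = mex{0} = 1
G(3) = mex{0} = 1
G(4) = mex{1} = 0
G(5) = mex{1,0} = 2
G(6) = mex{0,0,0} = 1
G(7) = mex{2,1,0,0} = 3
G(8) = mex{1,1,1,0} = 2
G(9) = mex{3,0,1,1,0} = 2
G(10) = mex{2,2,0,1,0} = 3
G(11) = mex{2,1,2,0,1} = 3
G(12) = mex{3,3,1,2,1} = 0
G(13) = mex{3,2,3,1,0} = 4
G(14) = mex{0,2,2,3,2} = 1
G(15) = mex{4,3,2,2,1} = 0
G(16) = mex{1,3,3,2,3} = 0
G(17) = mex{0,0,3,3,2} = 1
G(18) = mex{0,4,0,3,2} = 1
G_B(18) = 1.
Combined Grundy value = 0 ⊕ 1 = 1.

1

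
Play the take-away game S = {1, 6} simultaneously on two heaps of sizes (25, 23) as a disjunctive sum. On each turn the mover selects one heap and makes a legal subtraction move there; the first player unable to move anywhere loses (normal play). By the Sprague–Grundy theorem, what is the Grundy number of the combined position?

All heaps use S = {1, 6}:
n :  0  1  2  3  4  5  6  7  8  9 10 11 12 13 14 15 16 17 18 19 20 21 22 23 24 25
G :  0  1  0  1  0  1  2  0  1  0  1  0  1  2  0  1  0  1  0  1  2  0  1  0  1  0
Heap A: G(25) = 0.
Heap B: G(23) = 0.
Combined Grundy value = 0 ⊕ 0 = 0.

0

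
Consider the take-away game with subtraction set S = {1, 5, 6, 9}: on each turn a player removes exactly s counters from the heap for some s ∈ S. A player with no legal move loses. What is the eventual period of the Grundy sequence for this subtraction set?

G(0) = 0
G(1) = mex{0} = 1
G(2) = mex{1} = 0
G(3) = mex{0} = 1
G(4) = mex{1} = 0
G(5) = mex{0,0} = 1
G(6) = mex{1,1,0} = 2
G(7) = mex{2,0,1} = 3
G(8) = mex{3,1,0} = 2
G(9) = mex{2,0,1,0} = 3
G(10) = mex{3,1,0,1} = 2
G(11) = mex{2,2,1,0} = 3
G(12) = mex{3,3,2,1} = 0
G(13) = mex{0,2,3,0} = 1
G(14) = mex{1,3,2,1} = 0
G(15) = mex{0,2,3,2} = 1
G(16) = mex{1,3,2,3} = 0
G(17) = mex{0,0,3,2} = 1
G(18) = mex{1,1,0,3} = 2
G(19) = mex{2,0,1,2} = 3
G(20) = mex{3,1,0,3} = 2
G(21) = mex{2,0,1,0} = 3
G(22) = mex{3,1,0,1} = 2
G(23) = mex{2,2,1,0} = 3
G(24) = mex{3,3,2,1} = 0
G(25) = mex{0,2,3,0} = 1
G(n+12) = G(n) holds for n = 0,…,8 (a full window of length max(S) = 9), so the sequence is purely periodic with period 12.

12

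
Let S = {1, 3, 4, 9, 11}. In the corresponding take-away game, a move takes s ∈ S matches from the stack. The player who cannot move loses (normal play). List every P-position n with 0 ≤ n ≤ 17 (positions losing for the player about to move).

G(0) = 0
G(1) = mex{0} = 1
G(2) = mex{1} = 0
G(3) = mex{0,0} = 1
G(4) = mex{1,1,0} = 2
G(5) = mex{2,0,1} = 3
G(6) = mex{3,1,0} = 2
G(7) = mex{2,2,1} = 0
G(8) = mex{0,3,2} = 1
G(9) = mex{1,2,3,0} = 4
G(10) = mex{4,0,2,1} = 3
G(11) = mex{3,1,0,0,0} = 2
G(12) = mex{2,4,1,1,1} = 0
G(13) = mex{0,3,4,2,0} = 1
G(14) = mex{1,2,3,3,1} = 0
G(15) = mex{0,0,2,2,2} = 1
G(16) = mex{1,1,0,0,3} = 2
G(17) = mex{2,0,1,1,2} = 3
P-positions are exactly the n with G(n) = 0.

0, 2, 7, 12, 14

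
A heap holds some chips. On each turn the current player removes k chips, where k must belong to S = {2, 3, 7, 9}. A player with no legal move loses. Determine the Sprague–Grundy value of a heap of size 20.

n :  0  1  2  3  4  5  6  7  8  9 10 11 12 13 14 15 16 17 18 19 20
G :  0  0  1  1  2  0  0  1  1  2  2  0  3  1  2  2  0  0  1  1  2

2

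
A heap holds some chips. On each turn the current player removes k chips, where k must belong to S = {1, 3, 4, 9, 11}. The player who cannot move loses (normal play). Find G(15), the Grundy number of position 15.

G(0) = 0
G(1) = mex{0} = 1
G(2) = mex{1} = 0
G(3) = mex{0,0} = 1
G(4) = mex{1,1,0} = 2
G(5) = mex{2,0,1} = 3
G(6) = mex{3,1,0} = 2
G(7) = mex{2,2,1} = 0
G(8) = mex{0,3,2} = 1
G(9) = mex{1,2,3,0} = 4
G(10) = mex{4,0,2,1} = 3
G(11) = mex{3,1,0,0,0} = 2
G(12) = mex{2,4,1,1,1} = 0
G(13) = mex{0,3,4,2,0} = 1
G(14) = mex{1,2,3,3,1} = 0
G(15) = mex{0,0,2,2,2} = 1

1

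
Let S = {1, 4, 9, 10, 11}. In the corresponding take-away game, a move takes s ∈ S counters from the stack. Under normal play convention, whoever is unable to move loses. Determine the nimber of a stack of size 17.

3

G(0) = 0
G(1) = mex{0} = 1
G(2) = mex{1} = 0
G(3) = mex{0} = 1
G(4) = mex{1,0} = 2
G(5) = mex{2,1} = 0
G(6) = mex{0,0} = 1
G(7) = mex{1,1} = 0
G(8) = mex{0,2} = 1
G(9) = mex{1,0,0} = 2
G(10) = mex{2,1,1,0} = 3
G(11) = mex{3,0,0,1,0} = 2
G(12) = mex{2,1,1,0,1} = 3
G(13) = mex{3,2,2,1,0} = 4
G(14) = mex{4,3,0,2,1} = 5
G(15) = mex{5,2,1,0,2} = 3
G(16) = mex{3,3,0,1,0} = 2
G(17) = mex{2,4,1,0,1} = 3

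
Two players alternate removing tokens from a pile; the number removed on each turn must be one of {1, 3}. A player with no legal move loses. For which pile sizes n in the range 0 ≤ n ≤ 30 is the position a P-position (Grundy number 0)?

n :  0  1  2  3  4  5  6  7  8  9 10 11 12 13 14 15 16 17 18 19 20 21 22 23 24 25 26 27 28 29 30
G :  0  1  0  1  0  1  0  1  0  1  0  1  0  1  0  1  0  1  0  1  0  1  0  1  0  1  0  1  0  1  0
P-positions are exactly the n with G(n) = 0.

0, 2, 4, 6, 8, 10, 12, 14, 16, 18, 20, 22, 24, 26, 28, 30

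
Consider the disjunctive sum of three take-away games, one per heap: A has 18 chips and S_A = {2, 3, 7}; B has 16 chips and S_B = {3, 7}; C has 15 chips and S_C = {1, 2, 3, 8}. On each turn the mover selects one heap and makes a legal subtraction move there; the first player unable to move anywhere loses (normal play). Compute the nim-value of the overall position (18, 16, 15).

3

Heap A, S = {2, 3, 7}:
n :  0  1  2  3  4  5  6  7  8  9 10 11 12 13 14 15 16 17 18
G :  0  0  1  1  2  0  0  1  1  2  0  0  1  1  2  0  0  1  1
G_A(18) = 1.
Heap B, S = {3, 7}:
n :  0  1  2  3  4  5  6  7  8  9 10 11 12 13 14 15 16
G :  0  0  0  1  1  1  0  2  2  1  0  0  0  1  1  1  0
G_B(16) = 0.
Heap C, S = {1, 2, 3, 8}:
G(0) = 0
G(1) = mex{0} = 1
G(2) = mex{1,0} = 2
G(3) = mex{2,1,0} = 3
G(4) = mex{3,2,1} = 0
G(5) = mex{0,3,2} = 1
G(6) = mex{1,0,3} = 2
G(7) = mex{2,1,0} = 3
G(8) = mex{3,2,1,0} = 4
G(9) = mex{4,3,2,1} = 0
G(10) = mex{0,4,3,2} = 1
G(11) = mex{1,0,4,3} = 2
G(12) = mex{2,1,0,0} = 3
G(13) = mex{3,2,1,1} = 0
G(14) = mex{0,3,2,2} = 1
G(15) = mex{1,0,3,3} = 2
G_C(15) = 2.
Combined Grundy value = 1 ⊕ 0 ⊕ 2 = 3.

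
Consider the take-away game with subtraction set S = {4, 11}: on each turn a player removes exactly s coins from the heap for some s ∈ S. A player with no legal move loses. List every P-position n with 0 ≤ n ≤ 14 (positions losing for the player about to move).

G(0) = 0
G(1) = mex{} = 0
G(2) = mex{} = 0
G(3) = mex{} = 0
G(4) = mex{0} = 1
G(5) = mex{0} = 1
G(6) = mex{0} = 1
G(7) = mex{0} = 1
G(8) = mex{1} = 0
G(9) = mex{1} = 0
G(10) = mex{1} = 0
G(11) = mex{1,0} = 2
G(12) = mex{0,0} = 1
G(13) = mex{0,0} = 1
G(14) = mex{0,0} = 1
P-positions are exactly the n with G(n) = 0.

0, 1, 2, 3, 8, 9, 10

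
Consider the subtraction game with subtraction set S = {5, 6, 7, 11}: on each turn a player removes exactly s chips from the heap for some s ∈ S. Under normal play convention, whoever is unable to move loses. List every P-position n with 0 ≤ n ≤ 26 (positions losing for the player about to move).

n :  0  1  2  3  4  5  6  7  8  9 10 11 12 13 14 15 16 17 18 19 20 21 22 23 24 25 26
G :  0  0  0  0  0  1  1  1  1  1  2  2  2  2  2  3  0  0  0  0  0  1  1  1  1  1  2
P-positions are exactly the n with G(n) = 0.

0, 1, 2, 3, 4, 16, 17, 18, 19, 20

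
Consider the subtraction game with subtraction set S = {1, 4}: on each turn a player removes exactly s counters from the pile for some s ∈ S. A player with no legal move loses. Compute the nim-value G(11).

n :  0  1  2  3  4  5  6  7  8  9 10 11
G :  0  1  0  1  2  0  1  0  1  2  0  1

1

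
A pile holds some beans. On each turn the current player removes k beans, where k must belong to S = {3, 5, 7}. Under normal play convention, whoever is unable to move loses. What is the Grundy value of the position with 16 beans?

n :  0  1  2  3  4  5  6  7  8  9 10 11 12 13 14 15 16
G :  0  0  0  1  1  1  2  2  2  3  0  0  0  1  1  1  2

2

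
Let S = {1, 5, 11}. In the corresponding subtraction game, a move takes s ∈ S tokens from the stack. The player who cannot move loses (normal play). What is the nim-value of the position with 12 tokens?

0

G(0) = 0
G(1) = mex{0} = 1
G(2) = mex{1} = 0
G(3) = mex{0} = 1
G(4) = mex{1} = 0
G(5) = mex{0,0} = 1
G(6) = mex{1,1} = 0
G(7) = mex{0,0} = 1
G(8) = mex{1,1} = 0
G(9) = mex{0,0} = 1
G(10) = mex{1,1} = 0
G(11) = mex{0,0,0} = 1
G(12) = mex{1,1,1} = 0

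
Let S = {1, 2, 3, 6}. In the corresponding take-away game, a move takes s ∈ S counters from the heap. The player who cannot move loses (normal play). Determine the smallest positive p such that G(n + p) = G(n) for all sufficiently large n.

G(0) = 0
G(1) = mex{0} = 1
G(2) = mex{1,0} = 2
G(3) = mex{2,1,0} = 3
G(4) = mex{3,2,1} = 0
G(5) = mex{0,3,2} = 1
G(6) = mex{1,0,3,0} = 2
G(7) = mex{2,1,0,1} = 3
G(8) = mex{3,2,1,2} = 0
G(9) = mex{0,3,2,3} = 1
G(10) = mex{1,0,3,0} = 2
G(11) = mex{2,1,0,1} = 3
G(12) = mex{3,2,1,2} = 0
G(13) = mex{0,3,2,3} = 1
G(14) = mex{1,0,3,0} = 2
G(n+4) = G(n) holds for n = 0,…,5 (a full window of length max(S) = 6), so the sequence is purely periodic with period 4.

4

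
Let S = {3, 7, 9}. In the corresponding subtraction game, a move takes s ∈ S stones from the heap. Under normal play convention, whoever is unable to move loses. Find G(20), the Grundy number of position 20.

0

G(0) = 0
G(1) = mex{} = 0
G(2) = mex{} = 0
G(3) = mex{0} = 1
G(4) = mex{0} = 1
G(5) = mex{0} = 1
G(6) = mex{1} = 0
G(7) = mex{1,0} = 2
G(8) = mex{1,0} = 2
G(9) = mex{0,0,0} = 1
G(10) = mex{2,1,0} = 3
G(11) = mex{2,1,0} = 3
G(12) = mex{1,1,1} = 0
G(13) = mex{3,0,1} = 2
G(14) = mex{3,2,1} = 0
G(15) = mex{0,2,0} = 1
G(16) = mex{2,1,2} = 0
G(17) = mex{0,3,2} = 1
G(18) = mex{1,3,1} = 0
G(19) = mex{0,0,3} = 1
G(20) = mex{1,2,3} = 0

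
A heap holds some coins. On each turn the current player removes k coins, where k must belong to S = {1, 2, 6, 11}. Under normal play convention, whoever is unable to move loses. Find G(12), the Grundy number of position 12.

n :  0  1  2  3  4  5  6  7  8  9 10 11 12
G :  0  1  2  0  1  2  3  0  1  2  0  1  2

2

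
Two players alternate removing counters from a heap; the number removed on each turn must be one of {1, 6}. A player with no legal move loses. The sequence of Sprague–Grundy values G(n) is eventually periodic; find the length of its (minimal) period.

n :  0  1  2  3  4  5  6  7  8  9 10 11 12 13 14 15
G :  0  1  0  1  0  1  2  0  1  0  1  0  1  2  0  1
G(n+7) = G(n) holds for n = 0,…,5 (a full window of length max(S) = 6), so the sequence is purely periodic with period 7.

7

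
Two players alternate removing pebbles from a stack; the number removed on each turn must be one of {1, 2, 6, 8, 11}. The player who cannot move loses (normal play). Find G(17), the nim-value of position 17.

G(0) = 0
G(1) = mex{0} = 1
G(2) = mex{1,0} = 2
G(3) = mex{2,1} = 0
G(4) = mex{0,2} = 1
G(5) = mex{1,0} = 2
G(6) = mex{2,1,0} = 3
G(7) = mex{3,2,1} = 0
G(8) = mex{0,3,2,0} = 1
G(9) = mex{1,0,0,1} = 2
G(10) = mex{2,1,1,2} = 0
G(11) = mex{0,2,2,0,0} = 1
G(12) = mex{1,0,3,1,1} = 2
G(13) = mex{2,1,0,2,2} = 3
G(14) = mex{3,2,1,3,0} = 4
G(15) = mex{4,3,2,0,1} = 5
G(16) = mex{5,4,0,1,2} = 3
G(17) = mex{3,5,1,2,3} = 0

0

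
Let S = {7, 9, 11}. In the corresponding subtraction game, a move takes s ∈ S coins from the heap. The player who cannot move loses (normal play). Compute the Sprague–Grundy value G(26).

1

G(0) = 0
G(1) = mex{} = 0
G(2) = mex{} = 0
G(3) = mex{} = 0
G(4) = mex{} = 0
G(5) = mex{} = 0
G(6) = mex{} = 0
G(7) = mex{0} = 1
G(8) = mex{0} = 1
G(9) = mex{0,0} = 1
G(10) = mex{0,0} = 1
G(11) = mex{0,0,0} = 1
G(12) = mex{0,0,0} = 1
G(13) = mex{0,0,0} = 1
G(14) = mex{1,0,0} = 2
G(15) = mex{1,0,0} = 2
G(16) = mex{1,1,0} = 2
G(17) = mex{1,1,0} = 2
G(18) = mex{1,1,1} = 0
G(19) = mex{1,1,1} = 0
G(20) = mex{1,1,1} = 0
G(21) = mex{2,1,1} = 0
G(22) = mex{2,1,1} = 0
G(23) = mex{2,2,1} = 0
G(24) = mex{2,2,1} = 0
G(25) = mex{0,2,2} = 1
G(26) = mex{0,2,2} = 1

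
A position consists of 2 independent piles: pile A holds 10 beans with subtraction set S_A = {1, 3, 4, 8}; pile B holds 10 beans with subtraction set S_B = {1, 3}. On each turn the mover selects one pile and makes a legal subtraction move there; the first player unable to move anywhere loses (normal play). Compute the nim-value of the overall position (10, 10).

Pile A, S = {1, 3, 4, 8}:
G(0) = 0
G(1) = mex{0} = 1
G(2) = mex{1} = 0
G(3) = mex{0,0} = 1
G(4) = mex{1,1,0} = 2
G(5) = mex{2,0,1} = 3
G(6) = mex{3,1,0} = 2
G(7) = mex{2,2,1} = 0
G(8) = mex{0,3,2,0} = 1
G(9) = mex{1,2,3,1} = 0
G(10) = mex{0,0,2,0} = 1
G_A(10) = 1.
Pile B, S = {1, 3}:
G(0) = 0
G(1) = mex{0} = 1
G(2) = mex{1} = 0
G(3) = mex{0,0} = 1
G(4) = mex{1,1} = 0
G(5) = mex{0,0} = 1
G(6) = mex{1,1} = 0
G(7) = mex{0,0} = 1
G(8) = mex{1,1} = 0
G(9) = mex{0,0} = 1
G(10) = mex{1,1} = 0
G_B(10) = 0.
Combined Grundy value = 1 ⊕ 0 = 1.

1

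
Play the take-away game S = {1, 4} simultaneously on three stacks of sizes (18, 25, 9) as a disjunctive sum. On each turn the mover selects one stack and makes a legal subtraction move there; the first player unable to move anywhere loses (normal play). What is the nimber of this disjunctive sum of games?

All stacks use S = {1, 4}:
G(0) = 0
G(1) = mex{0} = 1
G(2) = mex{1} = 0
G(3) = mex{0} = 1
G(4) = mex{1,0} = 2
G(5) = mex{2,1} = 0
G(6) = mex{0,0} = 1
G(7) = mex{1,1} = 0
G(8) = mex{0,2} = 1
G(9) = mex{1,0} = 2
G(10) = mex{2,1} = 0
G(11) = mex{0,0} = 1
G(12) = mex{1,1} = 0
G(13) = mex{0,2} = 1
G(14) = mex{1,0} = 2
G(15) = mex{2,1} = 0
G(16) = mex{0,0} = 1
G(17) = mex{1,1} = 0
G(18) = mex{0,2} = 1
G(19) = mex{1,0} = 2
G(20) = mex{2,1} = 0
G(21) = mex{0,0} = 1
G(22) = mex{1,1} = 0
G(23) = mex{0,2} = 1
G(24) = mex{1,0} = 2
G(25) = mex{2,1} = 0
Stack A: G(18) = 1.
Stack B: G(25) = 0.
Stack C: G(9) = 2.
Combined Grundy value = 1 ⊕ 0 ⊕ 2 = 3.

3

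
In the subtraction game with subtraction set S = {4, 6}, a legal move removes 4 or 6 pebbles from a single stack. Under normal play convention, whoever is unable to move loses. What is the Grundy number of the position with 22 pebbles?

G(0) = 0
G(1) = mex{} = 0
G(2) = mex{} = 0
G(3) = mex{} = 0
G(4) = mex{0} = 1
G(5) = mex{0} = 1
G(6) = mex{0,0} = 1
G(7) = mex{0,0} = 1
G(8) = mex{1,0} = 2
G(9) = mex{1,0} = 2
G(10) = mex{1,1} = 0
G(11) = mex{1,1} = 0
G(12) = mex{2,1} = 0
G(13) = mex{2,1} = 0
G(14) = mex{0,2} = 1
G(15) = mex{0,2} = 1
G(16) = mex{0,0} = 1
G(17) = mex{0,0} = 1
G(18) = mex{1,0} = 2
G(19) = mex{1,0} = 2
G(20) = mex{1,1} = 0
G(21) = mex{1,1} = 0
G(22) = mex{2,1} = 0

0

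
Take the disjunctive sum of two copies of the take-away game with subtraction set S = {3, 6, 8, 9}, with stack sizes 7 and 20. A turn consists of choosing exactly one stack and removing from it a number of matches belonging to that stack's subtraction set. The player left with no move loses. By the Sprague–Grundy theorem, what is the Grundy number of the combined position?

0

All stacks use S = {3, 6, 8, 9}:
n :  0  1  2  3  4  5  6  7  8  9 10 11 12 13 14 15 16 17 18 19 20
G :  0  0  0  1  1  1  2  2  2  3  3  3  0  0  0  1  1  1  2  2  2
Stack A: G(7) = 2.
Stack B: G(20) = 2.
Combined Grundy value = 2 ⊕ 2 = 0.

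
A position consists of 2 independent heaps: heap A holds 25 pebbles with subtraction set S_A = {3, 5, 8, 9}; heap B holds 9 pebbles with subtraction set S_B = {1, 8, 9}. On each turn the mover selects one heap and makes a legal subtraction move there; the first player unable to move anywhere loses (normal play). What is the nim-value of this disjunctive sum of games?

3

Heap A, S = {3, 5, 8, 9}:
G(0) = 0
G(1) = mex{} = 0
G(2) = mex{} = 0
G(3) = mex{0} = 1
G(4) = mex{0} = 1
G(5) = mex{0,0} = 1
G(6) = mex{1,0} = 2
G(7) = mex{1,0} = 2
G(8) = mex{1,1,0} = 2
G(9) = mex{2,1,0,0} = 3
G(10) = mex{2,1,0,0} = 3
G(11) = mex{2,2,1,0} = 3
G(12) = mex{3,2,1,1} = 0
G(13) = mex{3,2,1,1} = 0
G(14) = mex{3,3,2,1} = 0
G(15) = mex{0,3,2,2} = 1
G(16) = mex{0,3,2,2} = 1
G(17) = mex{0,0,3,2} = 1
G(18) = mex{1,0,3,3} = 2
G(19) = mex{1,0,3,3} = 2
G(20) = mex{1,1,0,3} = 2
G(21) = mex{2,1,0,0} = 3
G(22) = mex{2,1,0,0} = 3
G(23) = mex{2,2,1,0} = 3
G(24) = mex{3,2,1,1} = 0
G(25) = mex{3,2,1,1} = 0
G_A(25) = 0.
Heap B, S = {1, 8, 9}:
n : 0 1 2 3 4 5 6 7 8 9
G : 0 1 0 1 0 1 0 1 2 3
G_B(9) = 3.
Combined Grundy value = 0 ⊕ 3 = 3.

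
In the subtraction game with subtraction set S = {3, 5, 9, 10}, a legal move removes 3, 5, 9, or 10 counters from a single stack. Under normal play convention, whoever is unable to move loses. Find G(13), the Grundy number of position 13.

2

n :  0  1  2  3  4  5  6  7  8  9 10 11 12 13
G :  0  0  0  1  1  1  2  2  0  3  3  1  4  2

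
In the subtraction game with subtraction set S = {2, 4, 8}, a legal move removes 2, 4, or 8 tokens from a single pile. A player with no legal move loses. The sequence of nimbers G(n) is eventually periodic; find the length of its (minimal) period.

n :  0  1  2  3  4  5  6  7  8  9 10 11 12 13 14 15
G :  0  0  1  1  2  2  0  0  1  1  2  2  0  0  1  1
G(n+6) = G(n) holds for n = 0,…,7 (a full window of length max(S) = 8), so the sequence is purely periodic with period 6.

6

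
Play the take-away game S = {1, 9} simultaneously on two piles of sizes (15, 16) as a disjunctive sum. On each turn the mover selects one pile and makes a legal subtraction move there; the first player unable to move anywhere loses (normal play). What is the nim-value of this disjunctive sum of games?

All piles use S = {1, 9}:
G(0) = 0
G(1) = mex{0} = 1
G(2) = mex{1} = 0
G(3) = mex{0} = 1
G(4) = mex{1} = 0
G(5) = mex{0} = 1
G(6) = mex{1} = 0
G(7) = mex{0} = 1
G(8) = mex{1} = 0
G(9) = mex{0,0} = 1
G(10) = mex{1,1} = 0
G(11) = mex{0,0} = 1
G(12) = mex{1,1} = 0
G(13) = mex{0,0} = 1
G(14) = mex{1,1} = 0
G(15) = mex{0,0} = 1
G(16) = mex{1,1} = 0
Pile A: G(15) = 1.
Pile B: G(16) = 0.
Combined Grundy value = 1 ⊕ 0 = 1.

1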